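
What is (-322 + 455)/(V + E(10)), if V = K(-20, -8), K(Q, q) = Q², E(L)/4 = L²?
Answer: 133/800 ≈ 0.16625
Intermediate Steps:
E(L) = 4*L²
V = 400 (V = (-20)² = 400)
(-322 + 455)/(V + E(10)) = (-322 + 455)/(400 + 4*10²) = 133/(400 + 4*100) = 133/(400 + 400) = 133/800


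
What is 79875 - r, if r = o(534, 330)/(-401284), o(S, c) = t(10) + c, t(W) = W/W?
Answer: 32052559831/401284 ≈ 79875.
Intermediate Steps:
t(W) = 1
o(S, c) = 1 + c
r = -331/401284 (r = (1 + 330)/(-401284) = 331*(-1/401284) = -331/401284 ≈ -0.00082485)
79875 - r = 79875 - 1*(-331/401284) = 79875 + 331/401284 = 32052559831/401284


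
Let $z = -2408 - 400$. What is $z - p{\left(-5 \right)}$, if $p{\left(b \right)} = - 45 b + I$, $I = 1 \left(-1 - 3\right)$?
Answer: $-3029$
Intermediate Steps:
$z = -2808$ ($z = -2408 - 400 = -2808$)
$I = -4$ ($I = 1 \left(-4\right) = -4$)
$p{\left(b \right)} = -4 - 45 b$ ($p{\left(b \right)} = - 45 b - 4 = -4 - 45 b$)
$z - p{\left(-5 \right)} = -2808 - \left(-4 - -225\right) = -2808 - \left(-4 + 225\right) = -2808 - 221 = -3029$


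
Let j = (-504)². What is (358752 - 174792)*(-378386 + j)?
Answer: -22879105200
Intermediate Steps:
j = 254016
(358752 - 174792)*(-378386 + j) = (358752 - 174792)*(-378386 + 254016) = 183960*(-124370) = -22879105200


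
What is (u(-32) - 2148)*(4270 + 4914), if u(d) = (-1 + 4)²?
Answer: -19644576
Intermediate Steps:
u(d) = 9 (u(d) = 3² = 9)
(u(-32) - 2148)*(4270 + 4914) = (9 - 2148)*(4270 + 4914) = -2139*9184 = -19644576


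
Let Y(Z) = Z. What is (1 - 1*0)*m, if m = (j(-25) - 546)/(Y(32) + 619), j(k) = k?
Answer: -571/651 ≈ -0.87711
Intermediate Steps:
m = -571/651 (m = (-25 - 546)/(32 + 619) = -571/651 ≈ -0.87711)
(1 - 1*0)*m = (1 - 1*0)*(-571/651) = (1 + 0)*(-571/651) = 1*(-571/651) = -571/651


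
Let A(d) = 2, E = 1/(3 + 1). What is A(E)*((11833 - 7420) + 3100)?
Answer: 15026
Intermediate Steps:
E = ¼ (E = 1/4 = ¼ ≈ 0.25000)
A(E)*((11833 - 7420) + 3100) = 2*((11833 - 7420) + 3100) = 2*(4413 + 3100) = 2*7513 = 15026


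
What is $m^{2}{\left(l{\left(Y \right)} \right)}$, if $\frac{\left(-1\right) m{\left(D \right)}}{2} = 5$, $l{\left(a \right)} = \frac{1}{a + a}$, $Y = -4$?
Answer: $100$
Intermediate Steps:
$l{\left(a \right)} = \frac{1}{2 a}$
$m{\left(D \right)} = -10$ ($m{\left(D \right)} = \left(-2\right) 5 = -10$)
$m^{2}{\left(l{\left(Y \right)} \right)} = \left(-10\right)^{2} = 100$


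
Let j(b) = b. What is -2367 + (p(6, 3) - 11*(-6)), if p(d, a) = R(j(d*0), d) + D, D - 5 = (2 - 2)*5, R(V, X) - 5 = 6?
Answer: -2285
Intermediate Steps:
R(V, X) = 11 (R(V, X) = 5 + 6 = 11)
D = 5 (D = 5 + (2 - 2)*5 = 5 + 0*5 = 5 + 0 = 5)
p(d, a) = 16 (p(d, a) = 11 + 5 = 16)
-2367 + (p(6, 3) - 11*(-6)) = -2367 + (16 - 11*(-6)) = -2367 + (16 + 66) = -2367 + 82 = -2285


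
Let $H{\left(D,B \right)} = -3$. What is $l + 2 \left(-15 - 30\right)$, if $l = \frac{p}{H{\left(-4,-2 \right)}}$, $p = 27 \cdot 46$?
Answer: $-504$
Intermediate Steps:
$p = 1242$
$l = -414$ ($l = \frac{1242}{-3} = 1242 \left(- \frac{1}{3}\right) = -414$)
$l + 2 \left(-15 - 30\right) = -414 + 2 \left(-15 - 30\right) = -414 + 2 \left(-45\right) = -414 - 90 = -504$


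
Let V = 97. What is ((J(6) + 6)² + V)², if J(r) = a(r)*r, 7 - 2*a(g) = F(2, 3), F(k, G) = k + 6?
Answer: 11236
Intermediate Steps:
F(k, G) = 6 + k
a(g) = -½ (a(g) = 7/2 - (6 + 2)/2 = 7/2 - ½*8 = 7/2 - 4 = -½)
J(r) = -r/2
((J(6) + 6)² + V)² = ((-½*6 + 6)² + 97)² = ((-3 + 6)² + 97)² = (3² + 97)² = (9 + 97)² = 106² = 11236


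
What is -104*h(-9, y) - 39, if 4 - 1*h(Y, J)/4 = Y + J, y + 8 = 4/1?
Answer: -7111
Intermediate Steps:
y = -4 (y = -8 + 4/1 = -8 + 4*1 = -8 + 4 = -4)
h(Y, J) = 16 - 4*J - 4*Y (h(Y, J) = 16 - 4*(Y + J) = 16 - 4*(J + Y) = 16 + (-4*J - 4*Y) = 16 - 4*J - 4*Y)
-104*h(-9, y) - 39 = -104*(16 - 4*(-4) - 4*(-9)) - 39 = -104*(16 + 16 + 36) - 39 = -104*68 - 39 = -7072 - 39 = -7111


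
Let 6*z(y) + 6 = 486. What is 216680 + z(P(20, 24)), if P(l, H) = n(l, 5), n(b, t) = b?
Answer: 216760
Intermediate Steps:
P(l, H) = l
z(y) = 80 (z(y) = -1 + (1/6)*486 = -1 + 81 = 80)
216680 + z(P(20, 24)) = 216680 + 80 = 216760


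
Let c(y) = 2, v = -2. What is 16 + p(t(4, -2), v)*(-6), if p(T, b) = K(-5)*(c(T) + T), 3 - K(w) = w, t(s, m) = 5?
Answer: -320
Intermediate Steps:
K(w) = 3 - w
p(T, b) = 16 + 8*T (p(T, b) = (3 - 1*(-5))*(2 + T) = (3 + 5)*(2 + T) = 8*(2 + T) = 16 + 8*T)
16 + p(t(4, -2), v)*(-6) = 16 + (16 + 8*5)*(-6) = 16 + (16 + 40)*(-6) = 16 + 56*(-6) = 16 - 336 = -320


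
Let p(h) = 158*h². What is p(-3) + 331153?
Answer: 332575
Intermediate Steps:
p(-3) + 331153 = 158*(-3)² + 331153 = 158*9 + 331153 = 1422 + 331153 = 332575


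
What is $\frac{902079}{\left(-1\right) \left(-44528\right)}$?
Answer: $\frac{902079}{44528} \approx 20.259$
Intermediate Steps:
$\frac{902079}{\left(-1\right) \left(-44528\right)} = \frac{902079}{44528}$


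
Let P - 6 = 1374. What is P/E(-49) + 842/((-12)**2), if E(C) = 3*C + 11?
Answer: -5263/1224 ≈ -4.2998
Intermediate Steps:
P = 1380 (P = 6 + 1374 = 1380)
E(C) = 11 + 3*C
P/E(-49) + 842/((-12)**2) = 1380/(11 + 3*(-49)) + 842/((-12)**2) = 1380/(11 - 147) + 842/144 = 1380/(-136) + 842*(1/144) = 1380*(-1/136) + 421/72 = -345/34 + 421/72 = -5263/1224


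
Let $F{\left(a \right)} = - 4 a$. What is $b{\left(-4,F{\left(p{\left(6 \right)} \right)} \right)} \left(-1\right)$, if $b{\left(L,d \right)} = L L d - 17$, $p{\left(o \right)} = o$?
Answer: $401$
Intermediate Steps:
$b{\left(L,d \right)} = -17 + d L^{2}$ ($b{\left(L,d \right)} = L^{2} d - 17 = d L^{2} - 17 = -17 + d L^{2}$)
$b{\left(-4,F{\left(p{\left(6 \right)} \right)} \right)} \left(-1\right) = \left(-17 + \left(-4\right) 6 \left(-4\right)^{2}\right) \left(-1\right) = \left(-17 - 384\right) \left(-1\right) = \left(-401\right) \left(-1\right) = 401$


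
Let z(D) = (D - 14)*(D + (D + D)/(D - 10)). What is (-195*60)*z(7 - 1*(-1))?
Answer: 0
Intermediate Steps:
z(D) = (-14 + D)*(D + 2*D/(-10 + D)) (z(D) = (-14 + D)*(D + (2*D)/(-10 + D)) = (-14 + D)*(D + 2*D/(-10 + D)))
(-195*60)*z(7 - 1*(-1)) = (-195*60)*((7 - 1*(-1))*(112 + (7 - 1*(-1))**2 - 22*(7 - 1*(-1)))/(-10 + (7 - 1*(-1)))) = -11700*(7 + 1)*(112 + (7 + 1)**2 - 22*(7 + 1))/(-10 + (7 + 1)) = -93600*(112 + 8**2 - 22*8)/(-10 + 8) = -93600*(112 + 64 - 176)/(-2) = -93600*(-1)*0/2 = -11700*0 = 0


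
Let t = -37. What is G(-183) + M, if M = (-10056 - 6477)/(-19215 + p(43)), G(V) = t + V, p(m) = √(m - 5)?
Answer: -80909879545/369216187 + 16533*√38/369216187 ≈ -219.14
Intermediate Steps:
p(m) = √(-5 + m)
G(V) = -37 + V
M = -16533/(-19215 + √38) (M = (-10056 - 6477)/(-19215 + √(-5 + 43)) = -16533/(-19215 + √38) ≈ 0.86070)
G(-183) + M = (-37 - 183) + (317681595/369216187 + 16533*√38/369216187) = -220 + (317681595/369216187 + 16533*√38/369216187) = -80909879545/369216187 + 16533*√38/369216187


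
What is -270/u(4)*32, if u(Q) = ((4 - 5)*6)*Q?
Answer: 360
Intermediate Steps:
u(Q) = -6*Q (u(Q) = (-1*6)*Q = -6*Q)
-270/u(4)*32 = -270/((-6*4))*32 = -270/(-24)*32 = -270*(-1)/24*32 = -27*(-5/12)*32 = (45/4)*32 = 360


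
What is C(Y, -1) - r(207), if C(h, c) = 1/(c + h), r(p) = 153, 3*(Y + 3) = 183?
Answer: -8720/57 ≈ -152.98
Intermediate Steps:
Y = 58 (Y = -3 + (⅓)*183 = -3 + 61 = 58)
C(Y, -1) - r(207) = 1/(-1 + 58) - 1*153 = 1/57 - 153 = -8720/57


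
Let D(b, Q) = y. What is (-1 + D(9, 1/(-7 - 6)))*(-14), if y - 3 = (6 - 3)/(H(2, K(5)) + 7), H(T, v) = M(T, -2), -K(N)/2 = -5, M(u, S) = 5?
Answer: -63/2 ≈ -31.500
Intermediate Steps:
K(N) = 10 (K(N) = -2*(-5) = 10)
H(T, v) = 5
y = 13/4 (y = 3 + (6 - 3)/(5 + 7) = 3 + 3/12 = 3 + 3*(1/12) = 3 + ¼ = 13/4 ≈ 3.2500)
D(b, Q) = 13/4
(-1 + D(9, 1/(-7 - 6)))*(-14) = (-1 + 13/4)*(-14) = (9/4)*(-14) = -63/2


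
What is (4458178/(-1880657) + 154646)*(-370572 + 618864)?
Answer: 72211165646791248/1880657 ≈ 3.8397e+10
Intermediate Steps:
(4458178/(-1880657) + 154646)*(-370572 + 618864) = (4458178*(-1/1880657) + 154646)*248292 = (-4458178/1880657 + 154646)*248292 = (290831624244/1880657)*248292 = 72211165646791248/1880657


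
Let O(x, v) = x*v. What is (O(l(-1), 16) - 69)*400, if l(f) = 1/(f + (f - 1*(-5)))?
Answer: -76400/3 ≈ -25467.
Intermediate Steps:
l(f) = 1/(5 + 2*f) (l(f) = 1/(f + (f + 5)) = 1/(f + (5 + f)) = 1/(5 + 2*f))
O(x, v) = v*x
(O(l(-1), 16) - 69)*400 = (16/(5 + 2*(-1)) - 69)*400 = (16/(5 - 2) - 69)*400 = (16/3 - 69)*400 = -191/3*400 = -76400/3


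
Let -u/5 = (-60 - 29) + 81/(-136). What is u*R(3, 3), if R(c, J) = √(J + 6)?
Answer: 182775/136 ≈ 1343.9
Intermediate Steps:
R(c, J) = √(6 + J)
u = 60925/136 (u = -5*((-60 - 29) + 81/(-136)) = -5*(-89 + 81*(-1/136)) = -5*(-89 - 81/136) = -5*(-12185/136) = 60925/136 ≈ 447.98)
u*R(3, 3) = 60925*√(6 + 3)/136 = 60925*√9/136 = (60925/136)*3 = 182775/136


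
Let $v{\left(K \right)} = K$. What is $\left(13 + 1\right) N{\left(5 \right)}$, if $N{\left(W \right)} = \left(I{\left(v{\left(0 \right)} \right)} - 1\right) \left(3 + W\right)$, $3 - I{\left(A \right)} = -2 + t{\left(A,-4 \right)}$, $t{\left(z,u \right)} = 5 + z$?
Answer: $-112$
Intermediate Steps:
$I{\left(A \right)} = - A$ ($I{\left(A \right)} = 3 - \left(-2 + \left(5 + A\right)\right) = 3 - \left(3 + A\right) = - A$)
$N{\left(W \right)} = -3 - W$ ($N{\left(W \right)} = \left(\left(-1\right) 0 - 1\right) \left(3 + W\right) = \left(0 - 1\right) \left(3 + W\right) = - (3 + W) = -3 - W$)
$\left(13 + 1\right) N{\left(5 \right)} = \left(13 + 1\right) \left(-3 - 5\right) = 14 \left(-3 - 5\right) = 14 \left(-8\right) = -112$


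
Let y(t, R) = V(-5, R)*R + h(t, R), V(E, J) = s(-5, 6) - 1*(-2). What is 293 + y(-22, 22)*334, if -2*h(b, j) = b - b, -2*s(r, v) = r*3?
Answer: 70099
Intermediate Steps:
s(r, v) = -3*r/2 (s(r, v) = -r*3/2 = -3*r/2)
V(E, J) = 19/2 (V(E, J) = -3/2*(-5) - 1*(-2) = 15/2 + 2 = 19/2)
h(b, j) = 0 (h(b, j) = -(b - b)/2 = -½*0 = 0)
y(t, R) = 19*R/2 (y(t, R) = 19*R/2 + 0 = 19*R/2)
293 + y(-22, 22)*334 = 293 + ((19/2)*22)*334 = 293 + 209*334 = 293 + 69806 = 70099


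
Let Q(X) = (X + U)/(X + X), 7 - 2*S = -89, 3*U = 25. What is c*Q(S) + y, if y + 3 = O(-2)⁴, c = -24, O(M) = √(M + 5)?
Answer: -97/12 ≈ -8.0833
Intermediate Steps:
U = 25/3 (U = (⅓)*25 = 25/3 ≈ 8.3333)
S = 48 (S = 7/2 - ½*(-89) = 7/2 + 89/2 = 48)
O(M) = √(5 + M)
Q(X) = (25/3 + X)/(2*X) (Q(X) = (X + 25/3)/(X + X) = (25/3 + X)/((2*X)) = (25/3 + X)*(1/(2*X)) = (25/3 + X)/(2*X))
y = 6 (y = -3 + (√(5 - 2))⁴ = -3 + (√3)⁴ = -3 + 9 = 6)
c*Q(S) + y = -4*(25 + 3*48)/48 + 6 = -4*(25 + 144)/48 + 6 = -4*169/48 + 6 = -24*169/288 + 6 = -169/12 + 6 = -97/12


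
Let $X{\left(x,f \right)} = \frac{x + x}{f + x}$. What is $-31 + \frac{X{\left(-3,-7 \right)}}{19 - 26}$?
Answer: $- \frac{1088}{35} \approx -31.086$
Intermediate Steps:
$X{\left(x,f \right)} = \frac{2 x}{f + x}$
$-31 + \frac{X{\left(-3,-7 \right)}}{19 - 26} = -31 + \frac{2 \left(-3\right) \frac{1}{-7 - 3}}{19 - 26} = -31 + \frac{2 \left(-3\right) \frac{1}{-10}}{-7} = -31 - \frac{2 \left(-3\right) \left(- \frac{1}{10}\right)}{7} = -31 - \frac{3}{35} = - \frac{1088}{35}$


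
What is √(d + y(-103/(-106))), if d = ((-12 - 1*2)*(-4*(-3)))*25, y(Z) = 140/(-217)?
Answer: 2*I*√1009205/31 ≈ 64.812*I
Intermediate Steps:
y(Z) = -20/31 (y(Z) = 140*(-1/217) = -20/31)
d = -4200 (d = ((-12 - 2)*12)*25 = -14*12*25 = -168*25 = -4200)
√(d + y(-103/(-106))) = √(-4200 - 20/31) = √(-130220/31) = 2*I*√1009205/31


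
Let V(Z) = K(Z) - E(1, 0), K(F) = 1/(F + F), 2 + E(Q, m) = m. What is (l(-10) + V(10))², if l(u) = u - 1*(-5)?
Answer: 3481/400 ≈ 8.7025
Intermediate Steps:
E(Q, m) = -2 + m
l(u) = 5 + u (l(u) = u + 5 = 5 + u)
K(F) = 1/(2*F)
V(Z) = 2 + 1/(2*Z) (V(Z) = 1/(2*Z) - (-2 + 0) = 1/(2*Z) - 1*(-2) = 1/(2*Z) + 2 = 2 + 1/(2*Z))
(l(-10) + V(10))² = ((5 - 10) + (2 + (½)/10))² = (-5 + (2 + (½)*(⅒)))² = (-5 + (2 + 1/20))² = (-5 + 41/20)² = (-59/20)² = 3481/400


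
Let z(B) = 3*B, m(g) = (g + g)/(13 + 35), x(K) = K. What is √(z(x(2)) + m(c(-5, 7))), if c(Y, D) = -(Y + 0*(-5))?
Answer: √894/12 ≈ 2.4917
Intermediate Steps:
c(Y, D) = -Y (c(Y, D) = -(Y + 0) = -Y)
m(g) = g/24 (m(g) = (2*g)/48 = (2*g)*(1/48) = g/24)
√(z(x(2)) + m(c(-5, 7))) = √(3*2 + (-1*(-5))/24) = √(6 + (1/24)*5) = √(6 + 5/24) = √(149/24) = √894/12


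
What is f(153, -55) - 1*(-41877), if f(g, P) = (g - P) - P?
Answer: 42140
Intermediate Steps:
f(g, P) = g - 2*P
f(153, -55) - 1*(-41877) = (153 - 2*(-55)) - 1*(-41877) = (153 + 110) + 41877 = 263 + 41877 = 42140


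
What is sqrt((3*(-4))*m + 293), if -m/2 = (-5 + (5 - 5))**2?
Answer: sqrt(893) ≈ 29.883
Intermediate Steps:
m = -50 (m = -2*(-5 + (5 - 5))**2 = -2*(-5 + 0)**2 = -2*(-5)**2 = -2*25 = -50)
sqrt((3*(-4))*m + 293) = sqrt((3*(-4))*(-50) + 293) = sqrt(-12*(-50) + 293) = sqrt(600 + 293) = sqrt(893)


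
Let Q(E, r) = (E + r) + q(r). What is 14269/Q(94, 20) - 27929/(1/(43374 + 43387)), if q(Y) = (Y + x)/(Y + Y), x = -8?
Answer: -2769657985877/1143 ≈ -2.4231e+9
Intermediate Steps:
q(Y) = (-8 + Y)/(2*Y) (q(Y) = (Y - 8)/(Y + Y) = (-8 + Y)/((2*Y)) = (-8 + Y)*(1/(2*Y)) = (-8 + Y)/(2*Y))
Q(E, r) = E + r + (-8 + r)/(2*r) (Q(E, r) = (E + r) + (-8 + r)/(2*r) = E + r + (-8 + r)/(2*r))
14269/Q(94, 20) - 27929/(1/(43374 + 43387)) = 14269/(½ + 94 + 20 - 4/20) - 27929/(1/(43374 + 43387)) = 14269/(½ + 94 + 20 - 4*1/20) - 27929/(1/86761) = 14269/(½ + 94 + 20 - ⅕) - 27929/1/86761 = 14269/(1143/10) - 27929*86761 = 14269*(10/1143) - 2423147969 = 142690/1143 - 2423147969 = -2769657985877/1143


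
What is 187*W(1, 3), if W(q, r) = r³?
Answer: 5049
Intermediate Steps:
187*W(1, 3) = 187*3³ = 187*27 = 5049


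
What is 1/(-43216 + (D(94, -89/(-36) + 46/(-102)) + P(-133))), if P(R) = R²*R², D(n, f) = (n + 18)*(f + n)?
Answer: 153/47868843685 ≈ 3.1962e-9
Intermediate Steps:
D(n, f) = (18 + n)*(f + n)
P(R) = R⁴
1/(-43216 + (D(94, -89/(-36) + 46/(-102)) + P(-133))) = 1/(-43216 + ((94² + 18*(-89/(-36) + 46/(-102)) + 18*94 + (-89/(-36) + 46/(-102))*94) + (-133)⁴)) = 1/(-43216 + ((8836 + 18*(-89*(-1/36) + 46*(-1/102)) + 1692 + (-89*(-1/36) + 46*(-1/102))*94) + 312900721)) = 1/(-43216 + ((8836 + 18*(89/36 - 23/51) + 1692 + (89/36 - 23/51)*94) + 312900721)) = 1/(-43216 + ((8836 + 18*(1237/612) + 1692 + (1237/612)*94) + 312900721)) = 1/(-43216 + ((8836 + 1237/34 + 1692 + 58139/306) + 312900721)) = 1/(-43216 + (1645420/153 + 312900721)) = 1/(-43216 + 47875455733/153) = 1/(47868843685/153) = 153/47868843685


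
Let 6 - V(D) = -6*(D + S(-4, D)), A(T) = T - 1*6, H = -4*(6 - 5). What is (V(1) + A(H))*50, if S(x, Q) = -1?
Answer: -200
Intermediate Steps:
H = -4 (H = -4*1 = -4)
A(T) = -6 + T (A(T) = T - 6 = -6 + T)
V(D) = 6*D (V(D) = 6 - (-6)*(D - 1) = 6 - (-6)*(-1 + D) = 6 - (6 - 6*D) = 6 + (-6 + 6*D) = 6*D)
(V(1) + A(H))*50 = (6*1 + (-6 - 4))*50 = (6 - 10)*50 = -4*50 = -200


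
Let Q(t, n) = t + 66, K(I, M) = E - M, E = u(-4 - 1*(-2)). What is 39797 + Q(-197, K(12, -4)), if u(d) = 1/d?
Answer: 39666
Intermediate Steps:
E = -1/2 (E = 1/(-4 - 1*(-2)) = 1/(-4 + 2) = 1/(-2) = -1/2 ≈ -0.50000)
K(I, M) = -1/2 - M
Q(t, n) = 66 + t
39797 + Q(-197, K(12, -4)) = 39797 + (66 - 197) = 39797 - 131 = 39666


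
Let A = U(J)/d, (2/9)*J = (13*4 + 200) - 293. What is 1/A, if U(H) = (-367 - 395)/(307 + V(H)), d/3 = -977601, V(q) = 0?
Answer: 300123507/254 ≈ 1.1816e+6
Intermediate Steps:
d = -2932803 (d = 3*(-977601) = -2932803)
J = -369/2 (J = 9*((13*4 + 200) - 293)/2 = 9*((52 + 200) - 293)/2 = 9*(252 - 293)/2 = (9/2)*(-41) = -369/2 ≈ -184.50)
U(H) = -762/307 (U(H) = (-367 - 395)/(307 + 0) = -762/307)
A = 254/300123507 (A = -762/307/(-2932803) = -762/307*(-1/2932803) = 254/300123507 ≈ 8.4632e-7)
1/A = 1/(254/300123507) = 300123507/254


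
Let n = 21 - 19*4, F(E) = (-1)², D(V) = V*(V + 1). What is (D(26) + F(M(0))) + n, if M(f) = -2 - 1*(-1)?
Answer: 648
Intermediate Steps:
D(V) = V*(1 + V)
M(f) = -1 (M(f) = -2 + 1 = -1)
F(E) = 1
n = -55 (n = 21 - 76 = -55)
(D(26) + F(M(0))) + n = (26*(1 + 26) + 1) - 55 = (26*27 + 1) - 55 = (702 + 1) - 55 = 703 - 55 = 648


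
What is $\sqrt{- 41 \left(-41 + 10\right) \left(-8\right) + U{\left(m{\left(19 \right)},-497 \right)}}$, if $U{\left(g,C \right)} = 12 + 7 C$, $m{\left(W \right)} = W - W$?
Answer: $3 i \sqrt{1515} \approx 116.77 i$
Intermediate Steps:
$m{\left(W \right)} = 0$
$\sqrt{- 41 \left(-41 + 10\right) \left(-8\right) + U{\left(m{\left(19 \right)},-497 \right)}} = \sqrt{- 41 \left(-41 + 10\right) \left(-8\right) + \left(12 + 7 \left(-497\right)\right)} = \sqrt{\left(-41\right) \left(-31\right) \left(-8\right) + \left(12 - 3479\right)} = \sqrt{1271 \left(-8\right) - 3467} = \sqrt{-10168 - 3467} = \sqrt{-13635} = 3 i \sqrt{1515}$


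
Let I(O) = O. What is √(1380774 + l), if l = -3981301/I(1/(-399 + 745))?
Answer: 2*I*√344037343 ≈ 37097.0*I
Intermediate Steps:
l = -1377530146 (l = -3981301/(1/(-399 + 745)) = -3981301/(1/346) = -3981301/1/346 = -3981301*346 = -1377530146)
√(1380774 + l) = √(1380774 - 1377530146) = √(-1376149372) = 2*I*√344037343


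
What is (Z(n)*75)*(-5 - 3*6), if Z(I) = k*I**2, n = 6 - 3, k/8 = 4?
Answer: -496800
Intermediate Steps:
k = 32 (k = 8*4 = 32)
n = 3
Z(I) = 32*I**2
(Z(n)*75)*(-5 - 3*6) = ((32*3**2)*75)*(-5 - 3*6) = ((32*9)*75)*(-5 - 18) = (288*75)*(-23) = 21600*(-23) = -496800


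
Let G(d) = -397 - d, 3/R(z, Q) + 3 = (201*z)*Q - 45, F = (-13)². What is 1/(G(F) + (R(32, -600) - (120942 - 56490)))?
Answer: -1286416/83640195489 ≈ -1.5380e-5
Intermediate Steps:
F = 169
R(z, Q) = 3/(-48 + 201*Q*z) (R(z, Q) = 3/(-3 + ((201*z)*Q - 45)) = 3/(-3 + (201*Q*z - 45)) = 3/(-3 + (-45 + 201*Q*z)) = 3/(-48 + 201*Q*z))
1/(G(F) + (R(32, -600) - (120942 - 56490))) = 1/((-397 - 1*169) + (1/(-16 + 67*(-600)*32) - (120942 - 56490))) = 1/((-397 - 169) + (1/(-16 - 1286400) - 1*64452)) = 1/(-566 + (1/(-1286416) - 64452)) = 1/(-566 + (-1/1286416 - 64452)) = 1/(-566 - 82912084033/1286416) = 1/(-83640195489/1286416) = -1286416/83640195489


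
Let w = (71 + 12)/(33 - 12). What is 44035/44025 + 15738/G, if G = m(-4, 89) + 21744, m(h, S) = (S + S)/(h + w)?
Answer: 49525322/26423805 ≈ 1.8743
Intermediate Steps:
w = 83/21 ≈ 3.9524
m(h, S) = 2*S/(83/21 + h) (m(h, S) = (S + S)/(h + 83/21) = (2*S)/(83/21 + h) = 2*S/(83/21 + h))
G = 18006 (G = 42*89/(83 + 21*(-4)) + 21744 = 42*89/(83 - 84) + 21744 = 42*89/(-1) + 21744 = 42*89*(-1) + 21744 = -3738 + 21744 = 18006)
44035/44025 + 15738/G = 44035/44025 + 15738/18006 = 44035*(1/44025) + 15738*(1/18006) = 8807/8805 + 2623/3001 = 49525322/26423805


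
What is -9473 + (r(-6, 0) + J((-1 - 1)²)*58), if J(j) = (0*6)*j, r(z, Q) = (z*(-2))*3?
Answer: -9437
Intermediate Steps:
r(z, Q) = -6*z (r(z, Q) = -2*z*3 = -6*z)
J(j) = 0 (J(j) = 0*j = 0)
-9473 + (r(-6, 0) + J((-1 - 1)²)*58) = -9473 + (-6*(-6) + 0*58) = -9473 + (36 + 0) = -9473 + 36 = -9437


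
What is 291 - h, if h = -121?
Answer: 412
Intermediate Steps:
291 - h = 291 - 1*(-121) = 291 + 121 = 412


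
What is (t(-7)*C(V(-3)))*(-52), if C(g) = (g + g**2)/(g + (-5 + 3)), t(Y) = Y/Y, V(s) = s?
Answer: 312/5 ≈ 62.400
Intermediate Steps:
t(Y) = 1
C(g) = (g + g**2)/(-2 + g) (C(g) = (g + g**2)/(g - 2) = (g + g**2)/(-2 + g))
(t(-7)*C(V(-3)))*(-52) = (1*(-3*(1 - 3)/(-2 - 3)))*(-52) = (1*(-3*(-2)/(-5)))*(-52) = (1*(-3*(-1/5)*(-2)))*(-52) = (1*(-6/5))*(-52) = -6/5*(-52) = 312/5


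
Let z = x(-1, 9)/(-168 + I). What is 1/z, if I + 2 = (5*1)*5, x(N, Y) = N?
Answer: 145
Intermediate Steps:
I = 23 (I = -2 + (5*1)*5 = -2 + 5*5 = -2 + 25 = 23)
z = 1/145 (z = -1/(-168 + 23) = -1/(-145) = -1*(-1/145) = 1/145 ≈ 0.0068966)
1/z = 1/(1/145) = 145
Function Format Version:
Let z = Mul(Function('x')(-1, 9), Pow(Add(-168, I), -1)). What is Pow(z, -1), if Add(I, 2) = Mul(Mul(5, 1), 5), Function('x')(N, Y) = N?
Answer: 145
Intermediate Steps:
I = 23 (I = Add(-2, Mul(Mul(5, 1), 5)) = Add(-2, Mul(5, 5)) = Add(-2, 25) = 23)
z = Rational(1, 145) (z = Mul(-1, Pow(Add(-168, 23), -1)) = Mul(-1, Pow(-145, -1)) = Mul(-1, Rational(-1, 145)) = Rational(1, 145) ≈ 0.0068966)
Pow(z, -1) = Pow(Rational(1, 145), -1) = 145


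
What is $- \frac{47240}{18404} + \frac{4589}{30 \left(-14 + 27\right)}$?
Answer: $\frac{1269853}{138030} \approx 9.1998$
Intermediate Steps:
$- \frac{47240}{18404} + \frac{4589}{30 \left(-14 + 27\right)} = \left(-47240\right) \frac{1}{18404} + \frac{4589}{30 \cdot 13} = - \frac{11810}{4601} + \frac{4589}{390} = - \frac{11810}{4601} + 4589 \cdot \frac{1}{390} = - \frac{11810}{4601} + \frac{353}{30} = \frac{1269853}{138030}$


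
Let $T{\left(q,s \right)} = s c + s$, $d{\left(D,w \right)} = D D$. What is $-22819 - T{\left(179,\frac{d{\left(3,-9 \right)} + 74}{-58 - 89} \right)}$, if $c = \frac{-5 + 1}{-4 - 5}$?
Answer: $- \frac{30188458}{1323} \approx -22818.0$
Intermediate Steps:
$d{\left(D,w \right)} = D^{2}$
$c = \frac{4}{9}$ ($c = - \frac{4}{-9} = \left(-4\right) \left(- \frac{1}{9}\right) = \frac{4}{9} \approx 0.44444$)
$T{\left(q,s \right)} = \frac{13 s}{9}$ ($T{\left(q,s \right)} = s \frac{4}{9} + s = \frac{4 s}{9} + s = \frac{13 s}{9}$)
$-22819 - T{\left(179,\frac{d{\left(3,-9 \right)} + 74}{-58 - 89} \right)} = -22819 - \frac{13 \frac{3^{2} + 74}{-58 - 89}}{9} = -22819 - \frac{13 \frac{9 + 74}{-147}}{9} = -22819 - \frac{13 \cdot 83 \left(- \frac{1}{147}\right)}{9} = -22819 - \frac{13}{9} \left(- \frac{83}{147}\right) = -22819 - - \frac{1079}{1323} = -22819 + \frac{1079}{1323} = - \frac{30188458}{1323}$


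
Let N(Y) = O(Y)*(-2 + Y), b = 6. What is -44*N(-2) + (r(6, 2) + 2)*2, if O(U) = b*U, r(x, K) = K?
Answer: -2104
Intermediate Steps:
O(U) = 6*U
N(Y) = 6*Y*(-2 + Y) (N(Y) = (6*Y)*(-2 + Y) = 6*Y*(-2 + Y))
-44*N(-2) + (r(6, 2) + 2)*2 = -264*(-2)*(-2 - 2) + (2 + 2)*2 = -264*(-2)*(-4) + 4*2 = -44*48 + 8 = -2112 + 8 = -2104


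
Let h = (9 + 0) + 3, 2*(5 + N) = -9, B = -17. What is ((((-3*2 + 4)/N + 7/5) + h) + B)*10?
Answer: -644/19 ≈ -33.895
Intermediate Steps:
N = -19/2 (N = -5 + (1/2)*(-9) = -5 - 9/2 = -19/2 ≈ -9.5000)
h = 12 (h = 9 + 3 = 12)
((((-3*2 + 4)/N + 7/5) + h) + B)*10 = ((((-3*2 + 4)/(-19/2) + 7/5) + 12) - 17)*10 = ((((-6 + 4)*(-2/19) + 7*(1/5)) + 12) - 17)*10 = (((-2*(-2/19) + 7/5) + 12) - 17)*10 = (((4/19 + 7/5) + 12) - 17)*10 = ((153/95 + 12) - 17)*10 = (1293/95 - 17)*10 = -322/95*10 = -644/19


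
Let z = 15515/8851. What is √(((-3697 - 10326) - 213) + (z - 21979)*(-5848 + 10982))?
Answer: 2*I*√2210083271394078/8851 ≈ 10623.0*I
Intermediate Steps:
z = 15515/8851 (z = 15515*(1/8851) = 15515/8851 ≈ 1.7529)
√(((-3697 - 10326) - 213) + (z - 21979)*(-5848 + 10982)) = √(((-3697 - 10326) - 213) + (15515/8851 - 21979)*(-5848 + 10982)) = √((-14023 - 213) - 194520614/8851*5134) = √(-14236 - 998668832276/8851) = √(-998794835112/8851) = 2*I*√2210083271394078/8851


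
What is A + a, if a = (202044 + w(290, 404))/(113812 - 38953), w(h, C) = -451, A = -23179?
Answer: -1734955168/74859 ≈ -23176.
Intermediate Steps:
a = 201593/74859 (a = (202044 - 451)/(113812 - 38953) = 201593/74859 ≈ 2.6930)
A + a = -23179 + 201593/74859 = -1734955168/74859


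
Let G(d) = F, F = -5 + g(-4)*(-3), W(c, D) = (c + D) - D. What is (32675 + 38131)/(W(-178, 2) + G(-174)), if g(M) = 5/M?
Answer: -94408/239 ≈ -395.01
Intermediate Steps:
W(c, D) = c (W(c, D) = (D + c) - D = c)
F = -5/4 (F = -5 + (5/(-4))*(-3) = -5 + (5*(-1/4))*(-3) = -5 - 5/4*(-3) = -5 + 15/4 = -5/4 ≈ -1.2500)
G(d) = -5/4
(32675 + 38131)/(W(-178, 2) + G(-174)) = (32675 + 38131)/(-178 - 5/4) = 70806/(-717/4) = 70806*(-4/717) = -94408/239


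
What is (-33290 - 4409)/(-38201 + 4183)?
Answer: 37699/34018 ≈ 1.1082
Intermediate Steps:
(-33290 - 4409)/(-38201 + 4183) = -37699/(-34018) = -37699*(-1/34018) = 37699/34018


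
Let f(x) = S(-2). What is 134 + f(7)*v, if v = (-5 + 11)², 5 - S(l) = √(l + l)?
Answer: 314 - 72*I ≈ 314.0 - 72.0*I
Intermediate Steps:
S(l) = 5 - √2*√l (S(l) = 5 - √(l + l) = 5 - √(2*l) = 5 - √2*√l)
f(x) = 5 - 2*I (f(x) = 5 - √2*√(-2) = 5 - √2*I*√2 = 5 - 2*I)
v = 36 (v = 6² = 36)
134 + f(7)*v = 134 + (5 - 2*I)*36 = 134 + (180 - 72*I) = 314 - 72*I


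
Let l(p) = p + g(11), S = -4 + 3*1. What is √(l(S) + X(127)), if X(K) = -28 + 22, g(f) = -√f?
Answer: √(-7 - √11) ≈ 3.212*I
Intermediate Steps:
X(K) = -6
S = -1 (S = -4 + 3 = -1)
l(p) = p - √11
√(l(S) + X(127)) = √((-1 - √11) - 6) = √(-7 - √11)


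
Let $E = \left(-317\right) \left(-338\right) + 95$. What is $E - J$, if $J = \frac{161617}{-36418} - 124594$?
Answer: $\frac{8443128647}{36418} \approx 2.3184 \cdot 10^{5}$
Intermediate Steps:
$J = - \frac{4537625909}{36418}$ ($J = 161617 \left(- \frac{1}{36418}\right) - 124594 = - \frac{161617}{36418} - 124594 = - \frac{4537625909}{36418} \approx -1.246 \cdot 10^{5}$)
$E = 107241$ ($E = 107146 + 95 = 107241$)
$E - J = 107241 - - \frac{4537625909}{36418} = 107241 + \frac{4537625909}{36418} = \frac{8443128647}{36418}$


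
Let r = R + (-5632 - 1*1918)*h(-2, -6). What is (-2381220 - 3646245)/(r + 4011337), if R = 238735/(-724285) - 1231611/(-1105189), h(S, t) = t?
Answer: -3385835682515977/2278753831458657 ≈ -1.4858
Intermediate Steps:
R = 125638015444/160094362973 (R = 238735*(-1/724285) - 1231611*(-1/1105189) = -47747/144857 + 1231611/1105189 = 125638015444/160094362973 ≈ 0.78477)
r = 7252400280692344/160094362973 (r = 125638015444/160094362973 + (-5632 - 1*1918)*(-6) = 125638015444/160094362973 + (-5632 - 1918)*(-6) = 125638015444/160094362973 - 7550*(-6) = 125638015444/160094362973 + 45300 = 7252400280692344/160094362973 ≈ 45301.)
(-2381220 - 3646245)/(r + 4011337) = (-2381220 - 3646245)/(7252400280692344/160094362973 + 4011337) = -6027465/649444841965717245/160094362973 = -6027465*160094362973/649444841965717245 = -3385835682515977/2278753831458657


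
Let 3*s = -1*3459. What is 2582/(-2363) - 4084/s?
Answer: 6673446/2724539 ≈ 2.4494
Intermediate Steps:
s = -1153 (s = (-1*3459)/3 = (1/3)*(-3459) = -1153)
2582/(-2363) - 4084/s = 2582/(-2363) - 4084/(-1153) = 2582*(-1/2363) - 4084*(-1/1153) = -2582/2363 + 4084/1153 = 6673446/2724539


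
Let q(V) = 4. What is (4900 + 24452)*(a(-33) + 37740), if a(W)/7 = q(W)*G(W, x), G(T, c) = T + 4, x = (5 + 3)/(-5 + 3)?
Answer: 1083910656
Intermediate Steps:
x = -4 (x = 8/(-2) = 8*(-1/2) = -4)
G(T, c) = 4 + T
a(W) = 112 + 28*W (a(W) = 7*(4*(4 + W)) = 7*(16 + 4*W) = 112 + 28*W)
(4900 + 24452)*(a(-33) + 37740) = (4900 + 24452)*((112 + 28*(-33)) + 37740) = 29352*((112 - 924) + 37740) = 29352*(-812 + 37740) = 29352*36928 = 1083910656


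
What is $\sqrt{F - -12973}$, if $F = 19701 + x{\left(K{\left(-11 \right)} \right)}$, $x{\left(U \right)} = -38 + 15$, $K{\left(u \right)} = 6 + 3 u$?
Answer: $\sqrt{32651} \approx 180.7$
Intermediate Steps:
$x{\left(U \right)} = -23$
$F = 19678$ ($F = 19701 - 23 = 19678$)
$\sqrt{F - -12973} = \sqrt{19678 - -12973} = \sqrt{19678 + \left(-2276 + 15249\right)} = \sqrt{19678 + 12973} = \sqrt{32651}$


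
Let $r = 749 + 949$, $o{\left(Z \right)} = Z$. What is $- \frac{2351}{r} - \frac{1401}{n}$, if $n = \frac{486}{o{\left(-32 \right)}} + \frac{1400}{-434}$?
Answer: $\frac{1158461725}{15507834} \approx 74.702$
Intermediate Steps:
$r = 1698$
$n = - \frac{9133}{496}$ ($n = \frac{486}{-32} + \frac{1400}{-434} = 486 \left(- \frac{1}{32}\right) + 1400 \left(- \frac{1}{434}\right) = - \frac{243}{16} - \frac{100}{31} = - \frac{9133}{496} \approx -18.413$)
$- \frac{2351}{r} - \frac{1401}{n} = - \frac{2351}{1698} - \frac{1401}{- \frac{9133}{496}} = \left(-2351\right) \frac{1}{1698} - - \frac{694896}{9133} = - \frac{2351}{1698} + \frac{694896}{9133} = \frac{1158461725}{15507834}$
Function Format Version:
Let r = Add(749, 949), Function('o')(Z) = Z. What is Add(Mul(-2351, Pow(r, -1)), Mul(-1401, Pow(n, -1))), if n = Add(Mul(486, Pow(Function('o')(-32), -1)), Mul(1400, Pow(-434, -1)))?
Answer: Rational(1158461725, 15507834) ≈ 74.702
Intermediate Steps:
r = 1698
n = Rational(-9133, 496) (n = Add(Mul(486, Pow(-32, -1)), Mul(1400, Pow(-434, -1))) = Add(Mul(486, Rational(-1, 32)), Mul(1400, Rational(-1, 434))) = Add(Rational(-243, 16), Rational(-100, 31)) = Rational(-9133, 496) ≈ -18.413)
Add(Mul(-2351, Pow(r, -1)), Mul(-1401, Pow(n, -1))) = Add(Mul(-2351, Pow(1698, -1)), Mul(-1401, Pow(Rational(-9133, 496), -1))) = Add(Mul(-2351, Rational(1, 1698)), Mul(-1401, Rational(-496, 9133))) = Add(Rational(-2351, 1698), Rational(694896, 9133)) = Rational(1158461725, 15507834)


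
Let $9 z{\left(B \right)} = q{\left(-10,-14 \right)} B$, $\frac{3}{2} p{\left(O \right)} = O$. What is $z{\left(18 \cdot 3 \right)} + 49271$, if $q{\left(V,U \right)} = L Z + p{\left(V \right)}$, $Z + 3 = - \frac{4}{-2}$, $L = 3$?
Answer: $49213$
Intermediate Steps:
$Z = -1$ ($Z = -3 - \frac{4}{-2} = -3 - -2 = -3 + 2 = -1$)
$p{\left(O \right)} = \frac{2 O}{3}$
$q{\left(V,U \right)} = -3 + \frac{2 V}{3}$ ($q{\left(V,U \right)} = 3 \left(-1\right) + \frac{2 V}{3} = -3 + \frac{2 V}{3}$)
$z{\left(B \right)} = - \frac{29 B}{27}$ ($z{\left(B \right)} = \frac{\left(-3 + \frac{2}{3} \left(-10\right)\right) B}{9} = \frac{\left(-3 - \frac{20}{3}\right) B}{9} = \frac{\left(- \frac{29}{3}\right) B}{9} = - \frac{29 B}{27}$)
$z{\left(18 \cdot 3 \right)} + 49271 = - \frac{29 \cdot 18 \cdot 3}{27} + 49271 = \left(- \frac{29}{27}\right) 54 + 49271 = -58 + 49271 = 49213$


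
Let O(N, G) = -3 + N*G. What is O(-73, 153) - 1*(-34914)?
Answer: 23742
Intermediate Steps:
O(N, G) = -3 + G*N
O(-73, 153) - 1*(-34914) = (-3 + 153*(-73)) - 1*(-34914) = (-3 - 11169) + 34914 = -11172 + 34914 = 23742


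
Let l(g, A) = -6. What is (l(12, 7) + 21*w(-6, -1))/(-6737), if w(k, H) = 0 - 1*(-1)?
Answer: -15/6737 ≈ -0.0022265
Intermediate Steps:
w(k, H) = 1 (w(k, H) = 0 + 1 = 1)
(l(12, 7) + 21*w(-6, -1))/(-6737) = (-6 + 21*1)/(-6737) = (-6 + 21)*(-1/6737) = 15*(-1/6737) = -15/6737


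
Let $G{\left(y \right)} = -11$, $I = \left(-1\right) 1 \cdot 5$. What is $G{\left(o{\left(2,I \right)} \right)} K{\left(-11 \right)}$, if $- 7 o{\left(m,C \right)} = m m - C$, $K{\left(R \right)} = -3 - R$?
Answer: $-88$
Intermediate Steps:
$I = -5$ ($I = \left(-1\right) 5 = -5$)
$o{\left(m,C \right)} = - \frac{m^{2}}{7} + \frac{C}{7}$ ($o{\left(m,C \right)} = - \frac{m m - C}{7} = - \frac{m^{2} - C}{7} = - \frac{m^{2}}{7} + \frac{C}{7}$)
$G{\left(o{\left(2,I \right)} \right)} K{\left(-11 \right)} = - 11 \left(-3 - -11\right) = - 11 \left(-3 + 11\right) = \left(-11\right) 8 = -88$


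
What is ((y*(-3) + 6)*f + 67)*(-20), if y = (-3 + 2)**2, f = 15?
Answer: -2240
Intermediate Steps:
y = 1 (y = (-1)**2 = 1)
((y*(-3) + 6)*f + 67)*(-20) = ((1*(-3) + 6)*15 + 67)*(-20) = ((-3 + 6)*15 + 67)*(-20) = (3*15 + 67)*(-20) = (45 + 67)*(-20) = 112*(-20) = -2240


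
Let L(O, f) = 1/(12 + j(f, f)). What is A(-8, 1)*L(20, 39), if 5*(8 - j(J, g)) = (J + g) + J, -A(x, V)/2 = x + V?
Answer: -70/17 ≈ -4.1176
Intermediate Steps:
A(x, V) = -2*V - 2*x (A(x, V) = -2*(x + V) = -2*(V + x) = -2*V - 2*x)
j(J, g) = 8 - 2*J/5 - g/5 (j(J, g) = 8 - ((J + g) + J)/5 = 8 - (g + 2*J)/5 = 8 + (-2*J/5 - g/5) = 8 - 2*J/5 - g/5)
L(O, f) = 1/(20 - 3*f/5) (L(O, f) = 1/(12 + (8 - 2*f/5 - f/5)) = 1/(12 + (8 - 3*f/5)) = 1/(20 - 3*f/5))
A(-8, 1)*L(20, 39) = (-2*1 - 2*(-8))*(-5/(-100 + 3*39)) = (-2 + 16)*(-5/(-100 + 117)) = 14*(-5/17) = -70/17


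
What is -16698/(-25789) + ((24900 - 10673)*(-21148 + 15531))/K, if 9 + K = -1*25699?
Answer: 2061307150735/662983612 ≈ 3109.1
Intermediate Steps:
K = -25708 (K = -9 - 1*25699 = -9 - 25699 = -25708)
-16698/(-25789) + ((24900 - 10673)*(-21148 + 15531))/K = -16698/(-25789) + ((24900 - 10673)*(-21148 + 15531))/(-25708) = -16698*(-1/25789) + (14227*(-5617))*(-1/25708) = 16698/25789 - 79913059*(-1/25708) = 16698/25789 + 79913059/25708 = 2061307150735/662983612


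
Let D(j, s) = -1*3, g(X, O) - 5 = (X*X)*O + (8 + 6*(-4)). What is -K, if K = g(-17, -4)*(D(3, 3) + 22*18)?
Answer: 458631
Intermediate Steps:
g(X, O) = -11 + O*X**2 (g(X, O) = 5 + ((X*X)*O + (8 + 6*(-4))) = 5 + (X**2*O + (8 - 24)) = 5 + (O*X**2 - 16) = 5 + (-16 + O*X**2) = -11 + O*X**2)
D(j, s) = -3
K = -458631 (K = (-11 - 4*(-17)**2)*(-3 + 22*18) = (-11 - 4*289)*(-3 + 396) = (-11 - 1156)*393 = -1167*393 = -458631)
-K = -1*(-458631) = 458631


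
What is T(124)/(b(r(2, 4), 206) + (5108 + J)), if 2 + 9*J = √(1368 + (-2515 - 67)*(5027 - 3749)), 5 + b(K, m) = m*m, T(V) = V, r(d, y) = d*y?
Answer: 477479484/183058065229 - 6696*I*√91623/183058065229 ≈ 0.0026084 - 1.1072e-5*I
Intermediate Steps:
b(K, m) = -5 + m² (b(K, m) = -5 + m*m = -5 + m²)
J = -2/9 + 2*I*√91623/3 (J = -2/9 + √(1368 + (-2515 - 67)*(5027 - 3749))/9 = -2/9 + √(1368 - 2582*1278)/9 = -2/9 + √(1368 - 3299796)/9 = -2/9 + √(-3298428)/9 = -2/9 + (6*I*√91623)/9 = -2/9 + 2*I*√91623/3 ≈ -0.22222 + 201.8*I)
T(124)/(b(r(2, 4), 206) + (5108 + J)) = 124/((-5 + 206²) + (5108 + (-2/9 + 2*I*√91623/3))) = 124/((-5 + 42436) + (45970/9 + 2*I*√91623/3)) = 124/(42431 + (45970/9 + 2*I*√91623/3)) = 124/(427849/9 + 2*I*√91623/3)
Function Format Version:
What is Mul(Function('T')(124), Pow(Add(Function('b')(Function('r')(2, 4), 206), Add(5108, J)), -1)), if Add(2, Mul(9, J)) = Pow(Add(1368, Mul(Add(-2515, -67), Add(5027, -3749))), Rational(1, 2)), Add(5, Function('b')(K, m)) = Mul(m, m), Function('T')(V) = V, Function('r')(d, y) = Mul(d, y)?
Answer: Add(Rational(477479484, 183058065229), Mul(Rational(-6696, 183058065229), I, Pow(91623, Rational(1, 2)))) ≈ Add(0.0026084, Mul(-1.1072e-5, I))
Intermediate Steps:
Function('b')(K, m) = Add(-5, Pow(m, 2)) (Function('b')(K, m) = Add(-5, Mul(m, m)) = Add(-5, Pow(m, 2)))
J = Add(Rational(-2, 9), Mul(Rational(2, 3), I, Pow(91623, Rational(1, 2)))) (J = Add(Rational(-2, 9), Mul(Rational(1, 9), Pow(Add(1368, Mul(Add(-2515, -67), Add(5027, -3749))), Rational(1, 2)))) = Add(Rational(-2, 9), Mul(Rational(1, 9), Pow(Add(1368, Mul(-2582, 1278)), Rational(1, 2)))) = Add(Rational(-2, 9), Mul(Rational(1, 9), Pow(Add(1368, -3299796), Rational(1, 2)))) = Add(Rational(-2, 9), Mul(Rational(1, 9), Pow(-3298428, Rational(1, 2)))) = Add(Rational(-2, 9), Mul(Rational(1, 9), Mul(6, I, Pow(91623, Rational(1, 2))))) = Add(Rational(-2, 9), Mul(Rational(2, 3), I, Pow(91623, Rational(1, 2)))) ≈ Add(-0.22222, Mul(201.80, I)))
Mul(Function('T')(124), Pow(Add(Function('b')(Function('r')(2, 4), 206), Add(5108, J)), -1)) = Mul(124, Pow(Add(Add(-5, Pow(206, 2)), Add(5108, Add(Rational(-2, 9), Mul(Rational(2, 3), I, Pow(91623, Rational(1, 2)))))), -1)) = Mul(124, Pow(Add(Add(-5, 42436), Add(Rational(45970, 9), Mul(Rational(2, 3), I, Pow(91623, Rational(1, 2))))), -1)) = Mul(124, Pow(Add(42431, Add(Rational(45970, 9), Mul(Rational(2, 3), I, Pow(91623, Rational(1, 2))))), -1)) = Mul(124, Pow(Add(Rational(427849, 9), Mul(Rational(2, 3), I, Pow(91623, Rational(1, 2)))), -1))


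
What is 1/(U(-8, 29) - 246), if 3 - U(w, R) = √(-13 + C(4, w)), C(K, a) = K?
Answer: -27/6562 + I/19686 ≈ -0.0041146 + 5.0798e-5*I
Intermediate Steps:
U(w, R) = 3 - 3*I (U(w, R) = 3 - √(-13 + 4) = 3 - √(-9) = 3 - 3*I)
1/(U(-8, 29) - 246) = 1/((3 - 3*I) - 246) = 1/(-243 - 3*I) = (-243 + 3*I)/59058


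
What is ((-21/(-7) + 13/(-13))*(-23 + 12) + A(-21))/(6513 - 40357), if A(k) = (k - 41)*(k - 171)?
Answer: -5941/16922 ≈ -0.35108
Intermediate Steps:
A(k) = (-171 + k)*(-41 + k) (A(k) = (-41 + k)*(-171 + k) = (-171 + k)*(-41 + k))
((-21/(-7) + 13/(-13))*(-23 + 12) + A(-21))/(6513 - 40357) = ((-21/(-7) + 13/(-13))*(-23 + 12) + (7011 + (-21)² - 212*(-21)))/(6513 - 40357) = ((-21*(-⅐) + 13*(-1/13))*(-11) + (7011 + 441 + 4452))/(-33844) = ((3 - 1)*(-11) + 11904)*(-1/33844) = (2*(-11) + 11904)*(-1/33844) = (-22 + 11904)*(-1/33844) = 11882*(-1/33844) = -5941/16922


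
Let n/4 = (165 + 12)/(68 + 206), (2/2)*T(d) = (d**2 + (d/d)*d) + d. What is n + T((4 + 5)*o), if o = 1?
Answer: 13917/137 ≈ 101.58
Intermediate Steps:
T(d) = d**2 + 2*d (T(d) = (d**2 + (d/d)*d) + d = (d**2 + 1*d) + d = (d**2 + d) + d = (d + d**2) + d = d**2 + 2*d)
n = 354/137 (n = 4*((165 + 12)/(68 + 206)) = 4*(177/274) = 354/137 ≈ 2.5839)
n + T((4 + 5)*o) = 354/137 + ((4 + 5)*1)*(2 + (4 + 5)*1) = 354/137 + (9*1)*(2 + 9*1) = 354/137 + 9*(2 + 9) = 354/137 + 9*11 = 354/137 + 99 = 13917/137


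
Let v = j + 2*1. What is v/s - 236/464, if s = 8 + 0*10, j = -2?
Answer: -59/116 ≈ -0.50862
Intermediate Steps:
s = 8 (s = 8 + 0 = 8)
v = 0 (v = -2 + 2*1 = -2 + 2 = 0)
v/s - 236/464 = 0/8 - 236/464 = 0*(⅛) - 236*1/464 = 0 - 59/116 = -59/116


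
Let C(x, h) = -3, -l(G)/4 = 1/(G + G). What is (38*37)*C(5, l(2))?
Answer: -4218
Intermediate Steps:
l(G) = -2/G (l(G) = -4/(G + G) = -4*1/(2*G) = -2/G)
(38*37)*C(5, l(2)) = (38*37)*(-3) = 1406*(-3) = -4218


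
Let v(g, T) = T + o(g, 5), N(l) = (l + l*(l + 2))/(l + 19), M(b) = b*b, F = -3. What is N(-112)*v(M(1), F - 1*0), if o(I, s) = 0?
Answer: 12208/31 ≈ 393.81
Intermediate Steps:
M(b) = b²
N(l) = (l + l*(2 + l))/(19 + l)
v(g, T) = T (v(g, T) = T + 0 = T)
N(-112)*v(M(1), F - 1*0) = (-112*(3 - 112)/(19 - 112))*(-3 - 1*0) = (-112*(-109)/(-93))*(-3 + 0) = -112*(-1/93)*(-109)*(-3) = -12208/93*(-3) = 12208/31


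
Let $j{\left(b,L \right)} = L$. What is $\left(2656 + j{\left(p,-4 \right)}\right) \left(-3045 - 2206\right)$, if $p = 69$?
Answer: $-13925652$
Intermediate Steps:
$\left(2656 + j{\left(p,-4 \right)}\right) \left(-3045 - 2206\right) = \left(2656 - 4\right) \left(-3045 - 2206\right) = 2652 \left(-5251\right) = -13925652$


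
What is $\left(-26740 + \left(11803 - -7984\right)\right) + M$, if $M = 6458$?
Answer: $-495$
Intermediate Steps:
$\left(-26740 + \left(11803 - -7984\right)\right) + M = \left(-26740 + \left(11803 - -7984\right)\right) + 6458 = \left(-26740 + \left(11803 + 7984\right)\right) + 6458 = \left(-26740 + 19787\right) + 6458 = -6953 + 6458 = -495$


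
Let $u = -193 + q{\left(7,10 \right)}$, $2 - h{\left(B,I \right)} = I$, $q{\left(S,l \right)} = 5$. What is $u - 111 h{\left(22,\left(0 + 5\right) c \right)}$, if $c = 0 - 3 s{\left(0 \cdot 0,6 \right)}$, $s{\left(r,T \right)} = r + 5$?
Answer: $-8735$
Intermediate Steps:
$s{\left(r,T \right)} = 5 + r$
$c = -15$ ($c = 0 - 3 \left(5 + 0 \cdot 0\right) = 0 - 3 \left(5 + 0\right) = 0 - 15 = -15$)
$h{\left(B,I \right)} = 2 - I$
$u = -188$ ($u = -193 + 5 = -188$)
$u - 111 h{\left(22,\left(0 + 5\right) c \right)} = -188 - 111 \left(2 - \left(0 + 5\right) \left(-15\right)\right) = -188 - 111 \left(2 - 5 \left(-15\right)\right) = -188 - 111 \left(2 - -75\right) = -188 - 111 \left(2 + 75\right) = -188 - 8547 = -8735$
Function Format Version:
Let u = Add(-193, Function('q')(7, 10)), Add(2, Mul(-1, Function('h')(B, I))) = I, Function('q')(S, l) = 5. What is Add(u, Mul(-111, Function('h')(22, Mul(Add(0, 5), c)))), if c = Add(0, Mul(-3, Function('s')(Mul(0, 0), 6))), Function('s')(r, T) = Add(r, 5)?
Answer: -8735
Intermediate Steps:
Function('s')(r, T) = Add(5, r)
c = -15 (c = Add(0, Mul(-3, Add(5, Mul(0, 0)))) = Add(0, Mul(-3, Add(5, 0))) = Add(0, Mul(-3, 5)) = Add(0, -15) = -15)
Function('h')(B, I) = Add(2, Mul(-1, I))
u = -188 (u = Add(-193, 5) = -188)
Add(u, Mul(-111, Function('h')(22, Mul(Add(0, 5), c)))) = Add(-188, Mul(-111, Add(2, Mul(-1, Mul(Add(0, 5), -15))))) = Add(-188, Mul(-111, Add(2, Mul(-1, Mul(5, -15))))) = Add(-188, Mul(-111, Add(2, Mul(-1, -75)))) = Add(-188, Mul(-111, Add(2, 75))) = Add(-188, Mul(-111, 77)) = Add(-188, -8547) = -8735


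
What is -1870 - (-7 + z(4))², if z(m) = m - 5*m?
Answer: -2399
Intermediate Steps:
z(m) = -4*m
-1870 - (-7 + z(4))² = -1870 - (-7 - 4*4)² = -1870 - (-7 - 16)² = -1870 - 1*(-23)² = -1870 - 1*529 = -1870 - 529 = -2399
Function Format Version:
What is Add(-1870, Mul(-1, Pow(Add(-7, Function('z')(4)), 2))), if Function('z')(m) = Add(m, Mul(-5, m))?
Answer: -2399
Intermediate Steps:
Function('z')(m) = Mul(-4, m)
Add(-1870, Mul(-1, Pow(Add(-7, Function('z')(4)), 2))) = Add(-1870, Mul(-1, Pow(Add(-7, Mul(-4, 4)), 2))) = Add(-1870, Mul(-1, Pow(Add(-7, -16), 2))) = Add(-1870, Mul(-1, Pow(-23, 2))) = Add(-1870, Mul(-1, 529)) = Add(-1870, -529) = -2399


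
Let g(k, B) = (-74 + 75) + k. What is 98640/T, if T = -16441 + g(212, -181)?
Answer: -24660/4057 ≈ -6.0784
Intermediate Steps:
g(k, B) = 1 + k
T = -16228 (T = -16441 + (1 + 212) = -16441 + 213 = -16228)
98640/T = 98640/(-16228) = 98640*(-1/16228) = -24660/4057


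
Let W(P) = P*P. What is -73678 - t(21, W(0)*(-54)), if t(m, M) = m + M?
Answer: -73699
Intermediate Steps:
W(P) = P²
t(m, M) = M + m
-73678 - t(21, W(0)*(-54)) = -73678 - (0²*(-54) + 21) = -73678 - (0*(-54) + 21) = -73678 - (0 + 21) = -73678 - 1*21 = -73678 - 21 = -73699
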